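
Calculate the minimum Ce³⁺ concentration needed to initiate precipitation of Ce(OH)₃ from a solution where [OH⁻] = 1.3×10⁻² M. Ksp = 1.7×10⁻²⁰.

The threshold for precipitation is Q = Ksp.
Ce(OH)₃(s) ⇌ Ce³⁺(aq) + 3 OH⁻(aq)
Ksp = [Ce³⁺][OH⁻]^3 = [Ce³⁺](1.3×10⁻²)^3
[Ce³⁺] = 1.7×10⁻²⁰ / (1.3×10⁻²)^3 = 7.7×10⁻¹⁵
[Ce³⁺] = 7.7×10⁻¹⁵ M

7.7×10⁻¹⁵ M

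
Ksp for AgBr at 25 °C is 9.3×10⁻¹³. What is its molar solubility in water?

9.6×10⁻⁷ M

AgBr(s) ⇌ Ag⁺(aq) + Br⁻(aq)
Let s be the molar solubility. Then [Ag⁺] = s and [Br⁻] = s.
Ksp = [Ag⁺][Br⁻] = s · s = s^2
s^2 = 9.3×10⁻¹³
s = 9.6×10⁻⁷ M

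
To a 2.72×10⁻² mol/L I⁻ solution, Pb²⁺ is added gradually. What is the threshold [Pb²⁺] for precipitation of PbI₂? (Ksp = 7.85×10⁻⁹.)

Precipitation of each salt begins when its ion product equals Ksp.
PbI₂(s) ⇌ Pb²⁺(aq) + 2 I⁻(aq)
Ksp = [Pb²⁺][I⁻]^2 = [Pb²⁺](2.72×10⁻²)^2
[Pb²⁺] = 7.85×10⁻⁹ / (2.72×10⁻²)^2 = 1.06×10⁻⁵
[Pb²⁺] = 1.06×10⁻⁵ mol/L

1.06×10⁻⁵ M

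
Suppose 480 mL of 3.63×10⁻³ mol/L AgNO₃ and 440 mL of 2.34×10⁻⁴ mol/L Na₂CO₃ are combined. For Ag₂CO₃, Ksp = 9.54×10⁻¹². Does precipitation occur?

Total volume after mixing = 480 + 440 = 920 mL.
[Ag⁺] = (3.63×10⁻³)(480)/920 = 1.89×10⁻³ mol/L
[CO₃²⁻] = (2.34×10⁻⁴)(440)/920 = 1.12×10⁻⁴ mol/L
Q = [Ag⁺]^2[CO₃²⁻] = 4.01×10⁻¹⁰
Because Q > Ksp (4.01×10⁻¹⁰ vs 9.54×10⁻¹²), a precipitate of Ag₂CO₃ forms.

Yes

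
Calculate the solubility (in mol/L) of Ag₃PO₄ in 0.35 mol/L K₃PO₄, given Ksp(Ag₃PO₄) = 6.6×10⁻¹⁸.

8.9×10⁻⁷ M

Ag₃PO₄(s) ⇌ 3 Ag⁺(aq) + PO₄³⁻(aq)
The solution already contains PO₄³⁻ at 0.35 mol/L. Let s be the molar solubility of Ag₃PO₄.
[PO₄³⁻] ≈ 0.35 mol/L (common ion dominates); [Ag⁺] = 3s.
Ksp = [Ag⁺]^3[PO₄³⁻] = (3s)^3(0.35)
(3s)^3 = 6.6×10⁻¹⁸ / (0.35) = 1.9×10⁻¹⁷
s = 8.9×10⁻⁷ mol/L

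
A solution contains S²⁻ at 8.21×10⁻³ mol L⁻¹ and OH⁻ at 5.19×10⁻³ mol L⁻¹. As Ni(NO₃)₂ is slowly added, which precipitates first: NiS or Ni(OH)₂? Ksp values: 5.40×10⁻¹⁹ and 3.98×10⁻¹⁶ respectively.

Each salt precipitates once Q = Ksp for that salt.
For NiS: [Ni²⁺] = (Ksp/[S²⁻]) = 6.58×10⁻¹⁷ mol L⁻¹
For Ni(OH)₂: [Ni²⁺] = (Ksp/[OH⁻]^2) = 1.48×10⁻¹¹ mol L⁻¹
NiS requires the lower [Ni²⁺], so it precipitates first.

NiS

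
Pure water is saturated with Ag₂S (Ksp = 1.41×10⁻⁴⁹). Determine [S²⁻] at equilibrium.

Ag₂S(s) ⇌ 2 Ag⁺(aq) + S²⁻(aq)
With molar solubility s: [Ag⁺] = 2s, [S²⁻] = s.
Ksp = [Ag⁺]^2[S²⁻] = (2s)^2 · s = 4s^3 = 1.41×10⁻⁴⁹
s = 3.28×10⁻¹⁷ mol L⁻¹
[S²⁻] = s = 3.28×10⁻¹⁷ mol L⁻¹

3.28×10⁻¹⁷ M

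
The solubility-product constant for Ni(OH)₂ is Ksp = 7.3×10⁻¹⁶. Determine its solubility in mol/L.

Ni(OH)₂(s) ⇌ Ni²⁺(aq) + 2 OH⁻(aq)
Call the molar solubility s, so that [Ni²⁺] = s and [OH⁻] = 2s.
Ksp = [Ni²⁺][OH⁻]^2 = s · (2s)^2 = 4s^3
4s^3 = 7.3×10⁻¹⁶  ⇒  s^3 = 1.8×10⁻¹⁶
s = 5.7×10⁻⁶ mol/L

5.7×10⁻⁶ M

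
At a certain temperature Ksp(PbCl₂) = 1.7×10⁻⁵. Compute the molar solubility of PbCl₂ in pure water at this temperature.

PbCl₂(s) ⇌ Pb²⁺(aq) + 2 Cl⁻(aq)
For each mole of PbCl₂ that dissolves per liter, [Pb²⁺] = s and [Cl⁻] = 2s; let s denote this solubility.
Ksp = [Pb²⁺][Cl⁻]^2 = s · (2s)^2 = 4s^3
4s^3 = 1.7×10⁻⁵  ⇒  s^3 = 4.3×10⁻⁶
s = 1.6×10⁻² mol L⁻¹

1.6×10⁻² M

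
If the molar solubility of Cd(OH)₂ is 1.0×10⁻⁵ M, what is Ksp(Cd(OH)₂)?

Ksp = 4.0×10⁻¹⁵

Cd(OH)₂(s) ⇌ Cd²⁺(aq) + 2 OH⁻(aq)
For each mole of Cd(OH)₂ that dissolves per liter, [Cd²⁺] = s and [OH⁻] = 2s; let s denote this solubility.
Ksp = [Cd²⁺][OH⁻]^2 = s · (2s)^2 = 4s^3
Ksp = 4 × (1.0×10⁻⁵)^3 = 4.0×10⁻¹⁵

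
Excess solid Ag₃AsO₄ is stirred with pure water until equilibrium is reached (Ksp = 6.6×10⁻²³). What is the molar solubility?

Ag₃AsO₄(s) ⇌ 3 Ag⁺(aq) + AsO₄³⁻(aq)
Call the molar solubility s, so that [Ag⁺] = 3s and [AsO₄³⁻] = s.
Ksp = [Ag⁺]^3[AsO₄³⁻] = (3s)^3 · s = 27s^4
27s^4 = 6.6×10⁻²³  ⇒  s^4 = 2.4×10⁻²⁴
s = 1.3×10⁻⁶ M

1.3×10⁻⁶ M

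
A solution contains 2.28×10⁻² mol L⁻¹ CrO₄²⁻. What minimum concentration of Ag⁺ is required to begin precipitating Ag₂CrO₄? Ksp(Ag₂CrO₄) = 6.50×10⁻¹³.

5.34×10⁻⁶ M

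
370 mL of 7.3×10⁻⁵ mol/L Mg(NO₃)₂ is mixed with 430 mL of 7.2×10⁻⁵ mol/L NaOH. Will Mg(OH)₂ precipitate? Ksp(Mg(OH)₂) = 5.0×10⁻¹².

Total volume after mixing = 370 + 430 = 800 mL.
[Mg²⁺] = (7.3×10⁻⁵)(370)/800 = 3.4×10⁻⁵ mol/L
[OH⁻] = (7.2×10⁻⁵)(430)/800 = 3.9×10⁻⁵ mol/L
Q = [Mg²⁺][OH⁻]^2 = 5.1×10⁻¹⁴
Q < Ksp (5.1×10⁻¹⁴ vs 5.0×10⁻¹²); the solution remains unsaturated and no precipitate forms.

No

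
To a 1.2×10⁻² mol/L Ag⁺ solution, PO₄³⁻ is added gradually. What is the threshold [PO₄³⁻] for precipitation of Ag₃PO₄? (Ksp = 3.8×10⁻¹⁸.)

2.2×10⁻¹² M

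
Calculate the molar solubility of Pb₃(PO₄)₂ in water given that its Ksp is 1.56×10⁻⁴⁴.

Pb₃(PO₄)₂(s) ⇌ 3 Pb²⁺(aq) + 2 PO₄³⁻(aq)
For each mole of Pb₃(PO₄)₂ that dissolves per liter, [Pb²⁺] = 3s and [PO₄³⁻] = 2s; let s denote this solubility.
Ksp = [Pb²⁺]^3[PO₄³⁻]^2 = (3s)^3 · (2s)^2 = 108s^5
108s^5 = 1.56×10⁻⁴⁴  ⇒  s^5 = 1.44×10⁻⁴⁶
s = 6.79×10⁻¹⁰ M

6.79×10⁻¹⁰ M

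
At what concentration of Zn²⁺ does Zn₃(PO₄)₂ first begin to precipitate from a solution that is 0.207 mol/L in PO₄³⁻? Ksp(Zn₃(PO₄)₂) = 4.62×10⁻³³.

4.76×10⁻¹¹ M

A salt starts to precipitate once the ion product Q reaches its Ksp.
Zn₃(PO₄)₂(s) ⇌ 3 Zn²⁺(aq) + 2 PO₄³⁻(aq)
Ksp = [Zn²⁺]^3[PO₄³⁻]^2 = [Zn²⁺]^3(0.207)^2
[Zn²⁺]^3 = 4.62×10⁻³³ / (0.207)^2 = 1.08×10⁻³¹
[Zn²⁺] = 4.76×10⁻¹¹ mol/L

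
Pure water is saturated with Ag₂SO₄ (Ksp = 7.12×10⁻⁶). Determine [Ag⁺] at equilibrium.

2.42×10⁻² M

Ag₂SO₄(s) ⇌ 2 Ag⁺(aq) + SO₄²⁻(aq)
Let s be the molar solubility. Then [Ag⁺] = 2s and [SO₄²⁻] = s.
Ksp = [Ag⁺]^2[SO₄²⁻] = (2s)^2 · s = 4s^3 = 7.12×10⁻⁶
s = 1.21×10⁻² M
[Ag⁺] = 2s = 2.42×10⁻² M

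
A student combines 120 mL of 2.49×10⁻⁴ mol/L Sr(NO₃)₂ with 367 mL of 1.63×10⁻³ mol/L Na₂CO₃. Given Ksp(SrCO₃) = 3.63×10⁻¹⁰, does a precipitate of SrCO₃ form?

Total volume after mixing = 120 + 367 = 487 mL.
[Sr²⁺] = (2.49×10⁻⁴)(120)/487 = 6.14×10⁻⁵ mol/L
[CO₃²⁻] = (1.63×10⁻³)(367)/487 = 1.23×10⁻³ mol/L
Q = [Sr²⁺][CO₃²⁻] = 7.54×10⁻⁸
Since Q (7.54×10⁻⁸) exceeds Ksp (3.63×10⁻¹⁰), SrCO₃ will precipitate.

Yes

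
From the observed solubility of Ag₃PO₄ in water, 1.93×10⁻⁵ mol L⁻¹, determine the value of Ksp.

Ksp = 3.75×10⁻¹⁸

Ag₃PO₄(s) ⇌ 3 Ag⁺(aq) + PO₄³⁻(aq)
Call the molar solubility s, so that [Ag⁺] = 3s and [PO₄³⁻] = s.
Ksp = [Ag⁺]^3[PO₄³⁻] = (3s)^3 · s = 27s^4
Ksp = 27 × (1.93×10⁻⁵)^4 = 3.75×10⁻¹⁸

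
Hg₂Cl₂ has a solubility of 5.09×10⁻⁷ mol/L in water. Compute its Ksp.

Hg₂Cl₂(s) ⇌ Hg₂²⁺(aq) + 2 Cl⁻(aq)
For each mole of Hg₂Cl₂ that dissolves per liter, [Hg₂²⁺] = s and [Cl⁻] = 2s; let s denote this solubility.
Ksp = [Hg₂²⁺][Cl⁻]^2 = s · (2s)^2 = 4s^3
Ksp = 4 × (5.09×10⁻⁷)^3 = 5.27×10⁻¹⁹

Ksp = 5.27×10⁻¹⁹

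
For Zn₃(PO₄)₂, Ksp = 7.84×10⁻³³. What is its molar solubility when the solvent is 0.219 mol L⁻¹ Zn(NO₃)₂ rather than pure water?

4.32×10⁻¹⁶ M

Zn₃(PO₄)₂(s) ⇌ 3 Zn²⁺(aq) + 2 PO₄³⁻(aq)
With Zn²⁺ already at 0.219 mol L⁻¹ and s small, take [Zn²⁺] ≈ 0.219 mol L⁻¹ and [PO₄³⁻] = 2s.
Ksp = [Zn²⁺]^3[PO₄³⁻]^2 = (0.219)^3(2s)^2
(2s)^2 = 7.84×10⁻³³ / (0.219)^3 = 7.46×10⁻³¹
s = 4.32×10⁻¹⁶ mol L⁻¹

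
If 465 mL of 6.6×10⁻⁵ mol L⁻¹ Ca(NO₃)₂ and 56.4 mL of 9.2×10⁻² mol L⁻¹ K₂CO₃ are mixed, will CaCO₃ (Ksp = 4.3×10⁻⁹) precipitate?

Yes

Total volume after mixing = 465 + 56.4 = 521.4 mL.
[Ca²⁺] = (6.6×10⁻⁵)(465)/521.4 = 5.9×10⁻⁵ mol L⁻¹
[CO₃²⁻] = (9.2×10⁻²)(56.4)/521.4 = 1.0×10⁻² mol L⁻¹
Q = [Ca²⁺][CO₃²⁻] = 5.9×10⁻⁷
Because Q > Ksp (5.9×10⁻⁷ vs 4.3×10⁻⁹), a precipitate of CaCO₃ forms.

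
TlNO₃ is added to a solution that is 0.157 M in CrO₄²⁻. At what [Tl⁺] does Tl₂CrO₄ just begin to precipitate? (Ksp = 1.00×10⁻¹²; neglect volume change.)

2.52×10⁻⁶ M

Precipitation begins when Q = Ksp.
Tl₂CrO₄(s) ⇌ 2 Tl⁺(aq) + CrO₄²⁻(aq)
Ksp = [Tl⁺]^2[CrO₄²⁻] = [Tl⁺]^2(0.157)
[Tl⁺]^2 = 1.00×10⁻¹² / (0.157) = 6.37×10⁻¹²
[Tl⁺] = 2.52×10⁻⁶ M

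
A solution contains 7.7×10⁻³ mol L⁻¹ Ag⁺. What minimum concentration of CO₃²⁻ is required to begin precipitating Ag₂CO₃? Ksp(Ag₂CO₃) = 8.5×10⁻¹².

1.4×10⁻⁷ M

A salt starts to precipitate once the ion product Q reaches its Ksp.
Ag₂CO₃(s) ⇌ 2 Ag⁺(aq) + CO₃²⁻(aq)
Ksp = [Ag⁺]^2[CO₃²⁻] = [CO₃²⁻](7.7×10⁻³)^2
[CO₃²⁻] = 8.5×10⁻¹² / (7.7×10⁻³)^2 = 1.4×10⁻⁷
[CO₃²⁻] = 1.4×10⁻⁷ mol L⁻¹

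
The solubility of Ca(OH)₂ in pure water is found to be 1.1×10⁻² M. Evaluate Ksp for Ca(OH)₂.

Ksp = 5.3×10⁻⁶

Ca(OH)₂(s) ⇌ Ca²⁺(aq) + 2 OH⁻(aq)
Let s be the molar solubility. Then [Ca²⁺] = s and [OH⁻] = 2s.
Ksp = [Ca²⁺][OH⁻]^2 = s · (2s)^2 = 4s^3
Ksp = 4 × (1.1×10⁻²)^3 = 5.3×10⁻⁶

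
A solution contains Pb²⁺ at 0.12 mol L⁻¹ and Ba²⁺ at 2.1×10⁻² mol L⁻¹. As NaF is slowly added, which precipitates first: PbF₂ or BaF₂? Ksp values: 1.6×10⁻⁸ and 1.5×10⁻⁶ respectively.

PbF₂

A salt starts to precipitate once the ion product Q reaches its Ksp.
For PbF₂: [F⁻] = (Ksp/[Pb²⁺])^(1/2) = 3.7×10⁻⁴ mol L⁻¹
For BaF₂: [F⁻] = (Ksp/[Ba²⁺])^(1/2) = 8.5×10⁻³ mol L⁻¹
The smaller threshold [F⁻] is reached first, so PbF₂ precipitates first.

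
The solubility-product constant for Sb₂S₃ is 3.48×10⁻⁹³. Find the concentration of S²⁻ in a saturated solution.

3.79×10⁻¹⁹ M

Sb₂S₃(s) ⇌ 2 Sb³⁺(aq) + 3 S²⁻(aq)
If s mol/L of Sb₂S₃ dissolves, [Sb³⁺] = 2s and [S²⁻] = 3s.
Ksp = [Sb³⁺]^2[S²⁻]^3 = (2s)^2 · (3s)^3 = 108s^5 = 3.48×10⁻⁹³
s = 1.26×10⁻¹⁹ M
[S²⁻] = 3s = 3.79×10⁻¹⁹ M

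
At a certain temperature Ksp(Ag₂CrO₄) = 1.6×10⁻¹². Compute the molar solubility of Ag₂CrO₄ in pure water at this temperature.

7.4×10⁻⁵ M

Ag₂CrO₄(s) ⇌ 2 Ag⁺(aq) + CrO₄²⁻(aq)
Call the molar solubility s, so that [Ag⁺] = 2s and [CrO₄²⁻] = s.
Ksp = [Ag⁺]^2[CrO₄²⁻] = (2s)^2 · s = 4s^3
4s^3 = 1.6×10⁻¹²  ⇒  s^3 = 4.0×10⁻¹³
s = (4.0×10⁻¹³)^(1/3) = 7.4×10⁻⁵ mol L⁻¹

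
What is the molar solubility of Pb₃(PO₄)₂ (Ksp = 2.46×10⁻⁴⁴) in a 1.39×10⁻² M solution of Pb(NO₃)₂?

Pb₃(PO₄)₂(s) ⇌ 3 Pb²⁺(aq) + 2 PO₄³⁻(aq)
Pb²⁺ is already present at 1.39×10⁻² M. If s mol/L of Pb₃(PO₄)₂ dissolves, [PO₄³⁻] = 2s while [Pb²⁺] ≈ 1.39×10⁻² M.
Ksp = [Pb²⁺]^3[PO₄³⁻]^2 = (1.39×10⁻²)^3(2s)^2
(2s)^2 = 2.46×10⁻⁴⁴ / (1.39×10⁻²)^3 = 9.16×10⁻³⁹
s = 4.79×10⁻²⁰ M

4.79×10⁻²⁰ M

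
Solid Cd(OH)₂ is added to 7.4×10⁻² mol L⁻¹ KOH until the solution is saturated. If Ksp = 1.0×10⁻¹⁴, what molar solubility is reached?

Cd(OH)₂(s) ⇌ Cd²⁺(aq) + 2 OH⁻(aq)
OH⁻ is already present at 7.4×10⁻² mol L⁻¹. If s mol/L of Cd(OH)₂ dissolves, [Cd²⁺] = s while [OH⁻] ≈ 7.4×10⁻² mol L⁻¹.
Ksp = [Cd²⁺][OH⁻]^2 = s(7.4×10⁻²)^2
s = 1.0×10⁻¹⁴ / (7.4×10⁻²)^2 = 1.8×10⁻¹²
s = 1.8×10⁻¹² mol L⁻¹

1.8×10⁻¹² M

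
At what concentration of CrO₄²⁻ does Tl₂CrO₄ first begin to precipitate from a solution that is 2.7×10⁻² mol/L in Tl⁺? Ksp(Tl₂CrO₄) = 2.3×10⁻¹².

3.2×10⁻⁹ M

Each salt precipitates once Q = Ksp for that salt.
Tl₂CrO₄(s) ⇌ 2 Tl⁺(aq) + CrO₄²⁻(aq)
Ksp = [Tl⁺]^2[CrO₄²⁻] = [CrO₄²⁻](2.7×10⁻²)^2
[CrO₄²⁻] = 2.3×10⁻¹² / (2.7×10⁻²)^2 = 3.2×10⁻⁹
[CrO₄²⁻] = 3.2×10⁻⁹ mol/L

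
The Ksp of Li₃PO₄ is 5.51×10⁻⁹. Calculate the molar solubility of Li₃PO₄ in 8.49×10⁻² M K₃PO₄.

Li₃PO₄(s) ⇌ 3 Li⁺(aq) + PO₄³⁻(aq)
PO₄³⁻ is already present at 8.49×10⁻² M. If s mol/L of Li₃PO₄ dissolves, [Li⁺] = 3s while [PO₄³⁻] ≈ 8.49×10⁻² M.
Ksp = [Li⁺]^3[PO₄³⁻] = (3s)^3(8.49×10⁻²)
(3s)^3 = 5.51×10⁻⁹ / (8.49×10⁻²) = 6.49×10⁻⁸
s = 1.34×10⁻³ M

1.34×10⁻³ M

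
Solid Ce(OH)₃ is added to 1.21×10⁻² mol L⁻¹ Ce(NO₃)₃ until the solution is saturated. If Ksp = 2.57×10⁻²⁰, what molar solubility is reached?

4.28×10⁻⁷ M

Ce(OH)₃(s) ⇌ Ce³⁺(aq) + 3 OH⁻(aq)
The solution already contains Ce³⁺ at 1.21×10⁻² mol L⁻¹. Let s be the molar solubility of Ce(OH)₃.
[Ce³⁺] ≈ 1.21×10⁻² mol L⁻¹ (common ion dominates); [OH⁻] = 3s.
Ksp = [Ce³⁺][OH⁻]^3 = (1.21×10⁻²)(3s)^3
(3s)^3 = 2.57×10⁻²⁰ / (1.21×10⁻²) = 2.12×10⁻¹⁸
s = 4.28×10⁻⁷ mol L⁻¹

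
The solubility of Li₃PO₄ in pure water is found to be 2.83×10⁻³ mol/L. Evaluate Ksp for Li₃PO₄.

Ksp = 1.73×10⁻⁹

Li₃PO₄(s) ⇌ 3 Li⁺(aq) + PO₄³⁻(aq)
For each mole of Li₃PO₄ that dissolves per liter, [Li⁺] = 3s and [PO₄³⁻] = s; let s denote this solubility.
Ksp = [Li⁺]^3[PO₄³⁻] = (3s)^3 · s = 27s^4
Ksp = 27 × (2.83×10⁻³)^4 = 1.73×10⁻⁹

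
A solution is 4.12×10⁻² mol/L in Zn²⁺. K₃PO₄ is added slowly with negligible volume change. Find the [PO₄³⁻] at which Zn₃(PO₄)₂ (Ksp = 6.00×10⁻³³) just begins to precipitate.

Precipitation begins when Q = Ksp.
Zn₃(PO₄)₂(s) ⇌ 3 Zn²⁺(aq) + 2 PO₄³⁻(aq)
Ksp = [Zn²⁺]^3[PO₄³⁻]^2 = [PO₄³⁻]^2(4.12×10⁻²)^3
[PO₄³⁻]^2 = 6.00×10⁻³³ / (4.12×10⁻²)^3 = 8.58×10⁻²⁹
[PO₄³⁻] = 9.26×10⁻¹⁵ mol/L

9.26×10⁻¹⁵ M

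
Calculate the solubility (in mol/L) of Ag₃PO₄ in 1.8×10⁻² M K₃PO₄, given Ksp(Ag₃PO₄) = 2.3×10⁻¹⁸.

Ag₃PO₄(s) ⇌ 3 Ag⁺(aq) + PO₄³⁻(aq)
With PO₄³⁻ already at 1.8×10⁻² M and s small, take [PO₄³⁻] ≈ 1.8×10⁻² M and [Ag⁺] = 3s.
Ksp = [Ag⁺]^3[PO₄³⁻] = (3s)^3(1.8×10⁻²)
(3s)^3 = 2.3×10⁻¹⁸ / (1.8×10⁻²) = 1.3×10⁻¹⁶
s = 1.7×10⁻⁶ M

1.7×10⁻⁶ M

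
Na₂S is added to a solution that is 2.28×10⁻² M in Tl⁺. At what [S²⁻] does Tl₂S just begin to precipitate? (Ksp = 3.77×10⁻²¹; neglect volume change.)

7.25×10⁻¹⁸ M

Each salt precipitates once Q = Ksp for that salt.
Tl₂S(s) ⇌ 2 Tl⁺(aq) + S²⁻(aq)
Ksp = [Tl⁺]^2[S²⁻] = [S²⁻](2.28×10⁻²)^2
[S²⁻] = 3.77×10⁻²¹ / (2.28×10⁻²)^2 = 7.25×10⁻¹⁸
[S²⁻] = 7.25×10⁻¹⁸ M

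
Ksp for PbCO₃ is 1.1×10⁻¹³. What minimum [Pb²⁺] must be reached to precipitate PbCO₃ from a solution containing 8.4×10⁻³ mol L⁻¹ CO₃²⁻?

1.3×10⁻¹¹ M

A salt starts to precipitate once the ion product Q reaches its Ksp.
PbCO₃(s) ⇌ Pb²⁺(aq) + CO₃²⁻(aq)
Ksp = [Pb²⁺][CO₃²⁻] = [Pb²⁺](8.4×10⁻³)
[Pb²⁺] = 1.1×10⁻¹³ / (8.4×10⁻³) = 1.3×10⁻¹¹
[Pb²⁺] = 1.3×10⁻¹¹ mol L⁻¹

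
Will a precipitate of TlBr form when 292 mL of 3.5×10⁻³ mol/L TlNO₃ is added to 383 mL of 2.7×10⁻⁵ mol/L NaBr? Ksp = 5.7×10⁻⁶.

No

Total volume after mixing = 292 + 383 = 675 mL.
[Tl⁺] = (3.5×10⁻³)(292)/675 = 1.5×10⁻³ mol/L
[Br⁻] = (2.7×10⁻⁵)(383)/675 = 1.5×10⁻⁵ mol/L
Q = [Tl⁺][Br⁻] = 2.3×10⁻⁸
Q = 2.3×10⁻⁸ < Ksp = 5.7×10⁻⁶, so the solution is unsaturated and no precipitate forms.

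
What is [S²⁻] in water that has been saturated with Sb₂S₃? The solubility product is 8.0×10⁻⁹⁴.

Sb₂S₃(s) ⇌ 2 Sb³⁺(aq) + 3 S²⁻(aq)
If s mol/L of Sb₂S₃ dissolves, [Sb³⁺] = 2s and [S²⁻] = 3s.
Ksp = [Sb³⁺]^2[S²⁻]^3 = (2s)^2 · (3s)^3 = 108s^5 = 8.0×10⁻⁹⁴
s = 9.4×10⁻²⁰ mol/L
[S²⁻] = 3s = 2.8×10⁻¹⁹ mol/L

2.8×10⁻¹⁹ M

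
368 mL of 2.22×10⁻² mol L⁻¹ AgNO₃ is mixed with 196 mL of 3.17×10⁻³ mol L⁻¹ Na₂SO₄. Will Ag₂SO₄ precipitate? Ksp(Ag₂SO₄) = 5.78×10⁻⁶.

No

Total volume after mixing = 368 + 196 = 564 mL.
[Ag⁺] = (2.22×10⁻²)(368)/564 = 1.45×10⁻² mol L⁻¹
[SO₄²⁻] = (3.17×10⁻³)(196)/564 = 1.10×10⁻³ mol L⁻¹
Q = [Ag⁺]^2[SO₄²⁻] = 2.31×10⁻⁷
Q < Ksp (2.31×10⁻⁷ vs 5.78×10⁻⁶); the solution remains unsaturated and no precipitate forms.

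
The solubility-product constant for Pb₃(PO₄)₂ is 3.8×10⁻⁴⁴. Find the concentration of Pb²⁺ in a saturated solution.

2.4×10⁻⁹ M

Pb₃(PO₄)₂(s) ⇌ 3 Pb²⁺(aq) + 2 PO₄³⁻(aq)
If s mol/L of Pb₃(PO₄)₂ dissolves, [Pb²⁺] = 3s and [PO₄³⁻] = 2s.
Ksp = [Pb²⁺]^3[PO₄³⁻]^2 = (3s)^3 · (2s)^2 = 108s^5 = 3.8×10⁻⁴⁴
s = 8.1×10⁻¹⁰ mol/L
[Pb²⁺] = 3s = 2.4×10⁻⁹ mol/L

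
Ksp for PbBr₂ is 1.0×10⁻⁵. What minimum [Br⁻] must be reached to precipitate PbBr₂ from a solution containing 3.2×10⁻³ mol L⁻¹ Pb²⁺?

Precipitation begins when Q = Ksp.
PbBr₂(s) ⇌ Pb²⁺(aq) + 2 Br⁻(aq)
Ksp = [Pb²⁺][Br⁻]^2 = [Br⁻]^2(3.2×10⁻³)
[Br⁻]^2 = 1.0×10⁻⁵ / (3.2×10⁻³) = 3.1×10⁻³
[Br⁻] = 5.6×10⁻² mol L⁻¹

5.6×10⁻² M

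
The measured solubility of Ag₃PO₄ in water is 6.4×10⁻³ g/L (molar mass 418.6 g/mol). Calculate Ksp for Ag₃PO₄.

Ksp = 1.5×10⁻¹⁸

Molar solubility s = (6.4×10⁻³ g/L) / (418.6 g/mol) = 1.529×10⁻⁵ mol/L
Ag₃PO₄(s) ⇌ 3 Ag⁺(aq) + PO₄³⁻(aq)
With molar solubility s: [Ag⁺] = 3s, [PO₄³⁻] = s.
Ksp = [Ag⁺]^3[PO₄³⁻] = (3s)^3 · s = 27s^4
Ksp = 27 × (1.529×10⁻⁵)^4 = 1.5×10⁻¹⁸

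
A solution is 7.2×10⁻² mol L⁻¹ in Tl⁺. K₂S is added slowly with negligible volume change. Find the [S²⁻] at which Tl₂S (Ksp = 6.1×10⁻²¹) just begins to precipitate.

1.2×10⁻¹⁸ M

A salt starts to precipitate once the ion product Q reaches its Ksp.
Tl₂S(s) ⇌ 2 Tl⁺(aq) + S²⁻(aq)
Ksp = [Tl⁺]^2[S²⁻] = [S²⁻](7.2×10⁻²)^2
[S²⁻] = 6.1×10⁻²¹ / (7.2×10⁻²)^2 = 1.2×10⁻¹⁸
[S²⁻] = 1.2×10⁻¹⁸ mol L⁻¹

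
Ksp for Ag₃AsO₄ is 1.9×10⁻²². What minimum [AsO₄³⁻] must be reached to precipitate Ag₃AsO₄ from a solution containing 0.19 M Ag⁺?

2.8×10⁻²⁰ M

A salt starts to precipitate once the ion product Q reaches its Ksp.
Ag₃AsO₄(s) ⇌ 3 Ag⁺(aq) + AsO₄³⁻(aq)
Ksp = [Ag⁺]^3[AsO₄³⁻] = [AsO₄³⁻](0.19)^3
[AsO₄³⁻] = 1.9×10⁻²² / (0.19)^3 = 2.8×10⁻²⁰
[AsO₄³⁻] = 2.8×10⁻²⁰ M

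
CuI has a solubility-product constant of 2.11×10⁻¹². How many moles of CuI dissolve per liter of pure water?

CuI(s) ⇌ Cu⁺(aq) + I⁻(aq)
Let s be the molar solubility. Then [Cu⁺] = s and [I⁻] = s.
Ksp = [Cu⁺][I⁻] = s · s = s^2
s^2 = 2.11×10⁻¹²
s = 1.45×10⁻⁶ mol L⁻¹

1.45×10⁻⁶ M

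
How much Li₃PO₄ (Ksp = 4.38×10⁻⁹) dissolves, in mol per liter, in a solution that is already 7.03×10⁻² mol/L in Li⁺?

Li₃PO₄(s) ⇌ 3 Li⁺(aq) + PO₄³⁻(aq)
The solution already contains Li⁺ at 7.03×10⁻² mol/L. Let s be the molar solubility of Li₃PO₄.
[Li⁺] ≈ 7.03×10⁻² mol/L (common ion dominates); [PO₄³⁻] = s.
Ksp = [Li⁺]^3[PO₄³⁻] = (7.03×10⁻²)^3s
s = 4.38×10⁻⁹ / (7.03×10⁻²)^3 = 1.26×10⁻⁵
s = 1.26×10⁻⁵ mol/L

1.26×10⁻⁵ M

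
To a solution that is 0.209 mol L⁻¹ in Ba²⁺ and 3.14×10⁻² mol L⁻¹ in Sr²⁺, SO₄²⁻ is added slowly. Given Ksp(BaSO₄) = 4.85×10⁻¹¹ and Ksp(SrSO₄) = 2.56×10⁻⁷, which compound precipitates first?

BaSO₄

A salt starts to precipitate once the ion product Q reaches its Ksp.
For BaSO₄: [SO₄²⁻] = (Ksp/[Ba²⁺]) = 2.32×10⁻¹⁰ mol L⁻¹
For SrSO₄: [SO₄²⁻] = (Ksp/[Sr²⁺]) = 8.15×10⁻⁶ mol L⁻¹
The smaller threshold [SO₄²⁻] is reached first, so BaSO₄ precipitates first.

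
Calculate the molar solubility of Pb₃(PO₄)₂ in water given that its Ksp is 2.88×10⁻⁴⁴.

7.68×10⁻¹⁰ M

Pb₃(PO₄)₂(s) ⇌ 3 Pb²⁺(aq) + 2 PO₄³⁻(aq)
Call the molar solubility s, so that [Pb²⁺] = 3s and [PO₄³⁻] = 2s.
Ksp = [Pb²⁺]^3[PO₄³⁻]^2 = (3s)^3 · (2s)^2 = 108s^5
108s^5 = 2.88×10⁻⁴⁴  ⇒  s^5 = 2.67×10⁻⁴⁶
s = 7.68×10⁻¹⁰ mol/L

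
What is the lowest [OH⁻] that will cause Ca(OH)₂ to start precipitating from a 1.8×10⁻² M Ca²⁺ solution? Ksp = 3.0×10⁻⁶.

Precipitation begins when Q = Ksp.
Ca(OH)₂(s) ⇌ Ca²⁺(aq) + 2 OH⁻(aq)
Ksp = [Ca²⁺][OH⁻]^2 = [OH⁻]^2(1.8×10⁻²)
[OH⁻]^2 = 3.0×10⁻⁶ / (1.8×10⁻²) = 1.7×10⁻⁴
[OH⁻] = 1.3×10⁻² M

1.3×10⁻² M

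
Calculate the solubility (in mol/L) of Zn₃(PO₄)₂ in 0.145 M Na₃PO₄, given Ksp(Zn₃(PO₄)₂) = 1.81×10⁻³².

Zn₃(PO₄)₂(s) ⇌ 3 Zn²⁺(aq) + 2 PO₄³⁻(aq)
Let s be the solubility of Zn₃(PO₄)₂ here. The common ion gives [PO₄³⁻] ≈ 0.145 M, and [Zn²⁺] = 3s.
Ksp = [Zn²⁺]^3[PO₄³⁻]^2 = (3s)^3(0.145)^2
(3s)^3 = 1.81×10⁻³² / (0.145)^2 = 8.61×10⁻³¹
s = 3.17×10⁻¹¹ M

3.17×10⁻¹¹ M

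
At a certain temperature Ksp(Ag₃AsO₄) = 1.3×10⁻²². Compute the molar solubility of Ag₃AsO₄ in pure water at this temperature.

1.5×10⁻⁶ M

Ag₃AsO₄(s) ⇌ 3 Ag⁺(aq) + AsO₄³⁻(aq)
For each mole of Ag₃AsO₄ that dissolves per liter, [Ag⁺] = 3s and [AsO₄³⁻] = s; let s denote this solubility.
Ksp = [Ag⁺]^3[AsO₄³⁻] = (3s)^3 · s = 27s^4
27s^4 = 1.3×10⁻²²  ⇒  s^4 = 4.8×10⁻²⁴
s = 1.5×10⁻⁶ mol/L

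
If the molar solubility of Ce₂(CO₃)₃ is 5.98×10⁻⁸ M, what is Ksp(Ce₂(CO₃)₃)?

Ksp = 8.26×10⁻³⁵

Ce₂(CO₃)₃(s) ⇌ 2 Ce³⁺(aq) + 3 CO₃²⁻(aq)
If s mol/L of Ce₂(CO₃)₃ dissolves, [Ce³⁺] = 2s and [CO₃²⁻] = 3s.
Ksp = [Ce³⁺]^2[CO₃²⁻]^3 = (2s)^2 · (3s)^3 = 108s^5
Ksp = 108 × (5.98×10⁻⁸)^5 = 8.26×10⁻³⁵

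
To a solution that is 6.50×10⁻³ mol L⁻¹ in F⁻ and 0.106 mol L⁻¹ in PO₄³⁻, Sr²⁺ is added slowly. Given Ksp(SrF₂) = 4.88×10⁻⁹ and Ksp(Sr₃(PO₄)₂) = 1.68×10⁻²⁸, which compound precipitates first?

The threshold for precipitation is Q = Ksp.
For SrF₂: [Sr²⁺] = (Ksp/[F⁻]^2) = 1.16×10⁻⁴ mol L⁻¹
For Sr₃(PO₄)₂: [Sr²⁺] = (Ksp/[PO₄³⁻]^2)^(1/3) = 2.46×10⁻⁹ mol L⁻¹
Since Sr₃(PO₄)₂ needs less Sr²⁺ to reach saturation, it precipitates first.

Sr₃(PO₄)₂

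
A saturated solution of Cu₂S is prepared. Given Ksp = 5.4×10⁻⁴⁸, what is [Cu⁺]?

2.2×10⁻¹⁶ M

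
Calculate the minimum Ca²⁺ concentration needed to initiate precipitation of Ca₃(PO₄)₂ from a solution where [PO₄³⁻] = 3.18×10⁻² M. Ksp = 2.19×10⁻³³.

1.29×10⁻¹⁰ M

Each salt precipitates once Q = Ksp for that salt.
Ca₃(PO₄)₂(s) ⇌ 3 Ca²⁺(aq) + 2 PO₄³⁻(aq)
Ksp = [Ca²⁺]^3[PO₄³⁻]^2 = [Ca²⁺]^3(3.18×10⁻²)^2
[Ca²⁺]^3 = 2.19×10⁻³³ / (3.18×10⁻²)^2 = 2.17×10⁻³⁰
[Ca²⁺] = 1.29×10⁻¹⁰ M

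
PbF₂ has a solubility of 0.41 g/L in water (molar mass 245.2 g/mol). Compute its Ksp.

Ksp = 1.9×10⁻⁸

s = (0.41 g L⁻¹)/(245.2 g mol⁻¹) = 1.672×10⁻³ M
PbF₂(s) ⇌ Pb²⁺(aq) + 2 F⁻(aq)
If s mol/L of PbF₂ dissolves, [Pb²⁺] = s and [F⁻] = 2s.
Ksp = [Pb²⁺][F⁻]^2 = s · (2s)^2 = 4s^3
Ksp = 4 × (1.672×10⁻³)^3 = 1.9×10⁻⁸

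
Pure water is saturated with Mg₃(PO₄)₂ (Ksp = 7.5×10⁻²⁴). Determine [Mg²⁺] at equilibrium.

2.8×10⁻⁵ M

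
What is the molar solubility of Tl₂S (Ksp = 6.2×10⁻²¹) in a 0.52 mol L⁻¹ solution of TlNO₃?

2.3×10⁻²⁰ M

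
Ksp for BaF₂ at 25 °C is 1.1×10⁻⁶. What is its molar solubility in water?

BaF₂(s) ⇌ Ba²⁺(aq) + 2 F⁻(aq)
Let s be the molar solubility. Then [Ba²⁺] = s and [F⁻] = 2s.
Ksp = [Ba²⁺][F⁻]^2 = s · (2s)^2 = 4s^3
4s^3 = 1.1×10⁻⁶  ⇒  s^3 = 2.8×10⁻⁷
s = 6.5×10⁻³ M

6.5×10⁻³ M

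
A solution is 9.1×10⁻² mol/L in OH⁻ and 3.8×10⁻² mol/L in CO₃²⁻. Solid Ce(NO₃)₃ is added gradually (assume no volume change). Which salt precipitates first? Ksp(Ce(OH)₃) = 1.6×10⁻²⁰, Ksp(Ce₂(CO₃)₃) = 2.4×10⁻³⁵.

Ce(OH)₃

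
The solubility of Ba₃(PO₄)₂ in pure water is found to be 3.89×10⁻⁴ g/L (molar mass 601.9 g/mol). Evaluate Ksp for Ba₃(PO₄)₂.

Ksp = 1.22×10⁻²⁹

Molar solubility s = (3.89×10⁻⁴ g/L) / (601.9 g/mol) = 6.4629×10⁻⁷ mol/L
Ba₃(PO₄)₂(s) ⇌ 3 Ba²⁺(aq) + 2 PO₄³⁻(aq)
For each mole of Ba₃(PO₄)₂ that dissolves per liter, [Ba²⁺] = 3s and [PO₄³⁻] = 2s; let s denote this solubility.
Ksp = [Ba²⁺]^3[PO₄³⁻]^2 = (3s)^3 · (2s)^2 = 108s^5
Ksp = 108 × (6.4629×10⁻⁷)^5 = 1.22×10⁻²⁹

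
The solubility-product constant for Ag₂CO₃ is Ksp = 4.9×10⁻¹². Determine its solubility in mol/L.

Ag₂CO₃(s) ⇌ 2 Ag⁺(aq) + CO₃²⁻(aq)
Call the molar solubility s, so that [Ag⁺] = 2s and [CO₃²⁻] = s.
Ksp = [Ag⁺]^2[CO₃²⁻] = (2s)^2 · s = 4s^3
4s^3 = 4.9×10⁻¹²  ⇒  s^3 = 1.2×10⁻¹²
Taking the 3rd root, s = 1.1×10⁻⁴ mol L⁻¹.

1.1×10⁻⁴ M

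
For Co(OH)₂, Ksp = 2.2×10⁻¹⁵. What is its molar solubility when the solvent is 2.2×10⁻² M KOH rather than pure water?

Co(OH)₂(s) ⇌ Co²⁺(aq) + 2 OH⁻(aq)
OH⁻ is already present at 2.2×10⁻² M. If s mol/L of Co(OH)₂ dissolves, [Co²⁺] = s while [OH⁻] ≈ 2.2×10⁻² M.
Ksp = [Co²⁺][OH⁻]^2 = s(2.2×10⁻²)^2
s = 2.2×10⁻¹⁵ / (2.2×10⁻²)^2 = 4.5×10⁻¹²
s = 4.5×10⁻¹² M

4.5×10⁻¹² M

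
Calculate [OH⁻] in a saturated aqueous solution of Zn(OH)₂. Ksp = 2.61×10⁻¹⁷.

3.74×10⁻⁶ M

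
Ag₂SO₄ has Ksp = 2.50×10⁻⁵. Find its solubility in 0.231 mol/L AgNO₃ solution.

4.69×10⁻⁴ M

Ag₂SO₄(s) ⇌ 2 Ag⁺(aq) + SO₄²⁻(aq)
The solution already contains Ag⁺ at 0.231 mol/L. Let s be the molar solubility of Ag₂SO₄.
[Ag⁺] ≈ 0.231 mol/L (common ion dominates); [SO₄²⁻] = s.
Ksp = [Ag⁺]^2[SO₄²⁻] = (0.231)^2s
s = 2.50×10⁻⁵ / (0.231)^2 = 4.69×10⁻⁴
s = 4.69×10⁻⁴ mol/L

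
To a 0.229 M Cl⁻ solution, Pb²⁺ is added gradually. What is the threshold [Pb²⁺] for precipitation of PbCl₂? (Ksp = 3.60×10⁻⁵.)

6.86×10⁻⁴ M

The threshold for precipitation is Q = Ksp.
PbCl₂(s) ⇌ Pb²⁺(aq) + 2 Cl⁻(aq)
Ksp = [Pb²⁺][Cl⁻]^2 = [Pb²⁺](0.229)^2
[Pb²⁺] = 3.60×10⁻⁵ / (0.229)^2 = 6.86×10⁻⁴
[Pb²⁺] = 6.86×10⁻⁴ M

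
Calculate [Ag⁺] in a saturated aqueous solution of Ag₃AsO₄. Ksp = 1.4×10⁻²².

4.5×10⁻⁶ M

Ag₃AsO₄(s) ⇌ 3 Ag⁺(aq) + AsO₄³⁻(aq)
Let s be the molar solubility. Then [Ag⁺] = 3s and [AsO₄³⁻] = s.
Ksp = [Ag⁺]^3[AsO₄³⁻] = (3s)^3 · s = 27s^4 = 1.4×10⁻²²
s = 1.5×10⁻⁶ M
[Ag⁺] = 3s = 4.5×10⁻⁶ M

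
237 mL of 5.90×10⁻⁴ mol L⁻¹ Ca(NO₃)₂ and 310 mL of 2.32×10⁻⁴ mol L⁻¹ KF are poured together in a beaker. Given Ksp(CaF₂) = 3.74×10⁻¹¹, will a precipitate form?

Total volume after mixing = 237 + 310 = 547 mL.
[Ca²⁺] = (5.90×10⁻⁴)(237)/547 = 2.56×10⁻⁴ mol L⁻¹
[F⁻] = (2.32×10⁻⁴)(310)/547 = 1.31×10⁻⁴ mol L⁻¹
Q = [Ca²⁺][F⁻]^2 = 4.42×10⁻¹²
Q = 4.42×10⁻¹² < Ksp = 3.74×10⁻¹¹, so the solution is unsaturated and no precipitate forms.

No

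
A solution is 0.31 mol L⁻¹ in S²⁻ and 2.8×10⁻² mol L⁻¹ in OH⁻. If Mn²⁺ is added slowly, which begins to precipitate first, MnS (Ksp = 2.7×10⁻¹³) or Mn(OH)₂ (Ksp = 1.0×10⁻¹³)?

MnS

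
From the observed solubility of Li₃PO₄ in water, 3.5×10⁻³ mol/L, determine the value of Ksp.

Ksp = 4.1×10⁻⁹

Li₃PO₄(s) ⇌ 3 Li⁺(aq) + PO₄³⁻(aq)
If s mol/L of Li₃PO₄ dissolves, [Li⁺] = 3s and [PO₄³⁻] = s.
Ksp = [Li⁺]^3[PO₄³⁻] = (3s)^3 · s = 27s^4
Ksp = 27 × (3.5×10⁻³)^4 = 4.1×10⁻⁹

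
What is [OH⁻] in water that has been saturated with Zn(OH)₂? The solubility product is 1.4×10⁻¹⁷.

3.0×10⁻⁶ M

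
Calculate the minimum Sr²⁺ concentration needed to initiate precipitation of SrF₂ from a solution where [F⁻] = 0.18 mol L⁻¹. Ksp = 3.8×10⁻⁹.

1.2×10⁻⁷ M

Each salt precipitates once Q = Ksp for that salt.
SrF₂(s) ⇌ Sr²⁺(aq) + 2 F⁻(aq)
Ksp = [Sr²⁺][F⁻]^2 = [Sr²⁺](0.18)^2
[Sr²⁺] = 3.8×10⁻⁹ / (0.18)^2 = 1.2×10⁻⁷
[Sr²⁺] = 1.2×10⁻⁷ mol L⁻¹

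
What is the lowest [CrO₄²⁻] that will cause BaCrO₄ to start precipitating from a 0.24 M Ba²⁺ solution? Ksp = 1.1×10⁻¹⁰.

Each salt precipitates once Q = Ksp for that salt.
BaCrO₄(s) ⇌ Ba²⁺(aq) + CrO₄²⁻(aq)
Ksp = [Ba²⁺][CrO₄²⁻] = [CrO₄²⁻](0.24)
[CrO₄²⁻] = 1.1×10⁻¹⁰ / (0.24) = 4.6×10⁻¹⁰
[CrO₄²⁻] = 4.6×10⁻¹⁰ M

4.6×10⁻¹⁰ M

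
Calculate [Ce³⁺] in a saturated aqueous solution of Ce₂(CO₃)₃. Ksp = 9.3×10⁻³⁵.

1.2×10⁻⁷ M

Ce₂(CO₃)₃(s) ⇌ 2 Ce³⁺(aq) + 3 CO₃²⁻(aq)
For each mole of Ce₂(CO₃)₃ that dissolves per liter, [Ce³⁺] = 2s and [CO₃²⁻] = 3s; let s denote this solubility.
Ksp = [Ce³⁺]^2[CO₃²⁻]^3 = (2s)^2 · (3s)^3 = 108s^5 = 9.3×10⁻³⁵
s = 6.1×10⁻⁸ M
[Ce³⁺] = 2s = 1.2×10⁻⁷ M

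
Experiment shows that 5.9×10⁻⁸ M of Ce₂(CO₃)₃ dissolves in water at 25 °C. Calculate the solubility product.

Ce₂(CO₃)₃(s) ⇌ 2 Ce³⁺(aq) + 3 CO₃²⁻(aq)
Call the molar solubility s, so that [Ce³⁺] = 2s and [CO₃²⁻] = 3s.
Ksp = [Ce³⁺]^2[CO₃²⁻]^3 = (2s)^2 · (3s)^3 = 108s^5
Ksp = 108 × (5.9×10⁻⁸)^5 = 7.7×10⁻³⁵

Ksp = 7.7×10⁻³⁵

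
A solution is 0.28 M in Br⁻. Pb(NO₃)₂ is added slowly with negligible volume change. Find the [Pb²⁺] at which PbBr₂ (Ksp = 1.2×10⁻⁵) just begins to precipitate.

1.5×10⁻⁴ M

Precipitation begins when Q = Ksp.
PbBr₂(s) ⇌ Pb²⁺(aq) + 2 Br⁻(aq)
Ksp = [Pb²⁺][Br⁻]^2 = [Pb²⁺](0.28)^2
[Pb²⁺] = 1.2×10⁻⁵ / (0.28)^2 = 1.5×10⁻⁴
[Pb²⁺] = 1.5×10⁻⁴ M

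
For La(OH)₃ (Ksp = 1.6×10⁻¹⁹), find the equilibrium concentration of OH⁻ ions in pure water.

2.6×10⁻⁵ M

La(OH)₃(s) ⇌ La³⁺(aq) + 3 OH⁻(aq)
For each mole of La(OH)₃ that dissolves per liter, [La³⁺] = s and [OH⁻] = 3s; let s denote this solubility.
Ksp = [La³⁺][OH⁻]^3 = s · (3s)^3 = 27s^4 = 1.6×10⁻¹⁹
s = 8.8×10⁻⁶ M
[OH⁻] = 3s = 2.6×10⁻⁵ M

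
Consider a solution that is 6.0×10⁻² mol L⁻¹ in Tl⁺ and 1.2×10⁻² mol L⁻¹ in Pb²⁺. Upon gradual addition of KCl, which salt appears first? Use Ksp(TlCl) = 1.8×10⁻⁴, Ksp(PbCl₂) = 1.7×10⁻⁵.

Each salt precipitates once Q = Ksp for that salt.
For TlCl: [Cl⁻] = (Ksp/[Tl⁺]) = 3.0×10⁻³ mol L⁻¹
For PbCl₂: [Cl⁻] = (Ksp/[Pb²⁺])^(1/2) = 3.8×10⁻² mol L⁻¹
The smaller threshold [Cl⁻] is reached first, so TlCl precipitates first.

TlCl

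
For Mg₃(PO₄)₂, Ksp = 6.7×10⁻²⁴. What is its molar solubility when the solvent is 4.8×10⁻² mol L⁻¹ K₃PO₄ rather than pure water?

4.8×10⁻⁸ M

Mg₃(PO₄)₂(s) ⇌ 3 Mg²⁺(aq) + 2 PO₄³⁻(aq)
With PO₄³⁻ already at 4.8×10⁻² mol L⁻¹ and s small, take [PO₄³⁻] ≈ 4.8×10⁻² mol L⁻¹ and [Mg²⁺] = 3s.
Ksp = [Mg²⁺]^3[PO₄³⁻]^2 = (3s)^3(4.8×10⁻²)^2
(3s)^3 = 6.7×10⁻²⁴ / (4.8×10⁻²)^2 = 2.9×10⁻²¹
s = 4.8×10⁻⁸ mol L⁻¹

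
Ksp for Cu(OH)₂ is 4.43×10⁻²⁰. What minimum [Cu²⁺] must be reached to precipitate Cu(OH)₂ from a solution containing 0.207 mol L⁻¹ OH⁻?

Precipitation begins when Q = Ksp.
Cu(OH)₂(s) ⇌ Cu²⁺(aq) + 2 OH⁻(aq)
Ksp = [Cu²⁺][OH⁻]^2 = [Cu²⁺](0.207)^2
[Cu²⁺] = 4.43×10⁻²⁰ / (0.207)^2 = 1.03×10⁻¹⁸
[Cu²⁺] = 1.03×10⁻¹⁸ mol L⁻¹

1.03×10⁻¹⁸ M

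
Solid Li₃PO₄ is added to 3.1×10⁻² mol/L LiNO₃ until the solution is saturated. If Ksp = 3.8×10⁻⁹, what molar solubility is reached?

Li₃PO₄(s) ⇌ 3 Li⁺(aq) + PO₄³⁻(aq)
Let s be the solubility of Li₃PO₄ here. The common ion gives [Li⁺] ≈ 3.1×10⁻² mol/L, and [PO₄³⁻] = s.
Ksp = [Li⁺]^3[PO₄³⁻] = (3.1×10⁻²)^3s
s = 3.8×10⁻⁹ / (3.1×10⁻²)^3 = 1.3×10⁻⁴
s = 1.3×10⁻⁴ mol/L

1.3×10⁻⁴ M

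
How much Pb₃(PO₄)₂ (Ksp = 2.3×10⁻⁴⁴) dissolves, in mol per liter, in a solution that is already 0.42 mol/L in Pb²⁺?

2.8×10⁻²² M

Pb₃(PO₄)₂(s) ⇌ 3 Pb²⁺(aq) + 2 PO₄³⁻(aq)
With Pb²⁺ already at 0.42 mol/L and s small, take [Pb²⁺] ≈ 0.42 mol/L and [PO₄³⁻] = 2s.
Ksp = [Pb²⁺]^3[PO₄³⁻]^2 = (0.42)^3(2s)^2
(2s)^2 = 2.3×10⁻⁴⁴ / (0.42)^3 = 3.1×10⁻⁴³
s = 2.8×10⁻²² mol/L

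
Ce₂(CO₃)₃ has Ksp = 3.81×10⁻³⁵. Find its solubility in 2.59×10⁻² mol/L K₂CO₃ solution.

7.40×10⁻¹⁶ M

Ce₂(CO₃)₃(s) ⇌ 2 Ce³⁺(aq) + 3 CO₃²⁻(aq)
CO₃²⁻ is already present at 2.59×10⁻² mol/L. If s mol/L of Ce₂(CO₃)₃ dissolves, [Ce³⁺] = 2s while [CO₃²⁻] ≈ 2.59×10⁻² mol/L.
Ksp = [Ce³⁺]^2[CO₃²⁻]^3 = (2s)^2(2.59×10⁻²)^3
(2s)^2 = 3.81×10⁻³⁵ / (2.59×10⁻²)^3 = 2.19×10⁻³⁰
s = 7.40×10⁻¹⁶ mol/L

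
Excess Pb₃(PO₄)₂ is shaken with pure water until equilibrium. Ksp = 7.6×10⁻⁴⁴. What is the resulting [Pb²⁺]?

Pb₃(PO₄)₂(s) ⇌ 3 Pb²⁺(aq) + 2 PO₄³⁻(aq)
For each mole of Pb₃(PO₄)₂ that dissolves per liter, [Pb²⁺] = 3s and [PO₄³⁻] = 2s; let s denote this solubility.
Ksp = [Pb²⁺]^3[PO₄³⁻]^2 = (3s)^3 · (2s)^2 = 108s^5 = 7.6×10⁻⁴⁴
s = 9.3×10⁻¹⁰ M
[Pb²⁺] = 3s = 2.8×10⁻⁹ M

2.8×10⁻⁹ M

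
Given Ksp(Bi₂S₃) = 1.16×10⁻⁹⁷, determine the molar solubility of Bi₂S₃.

Bi₂S₃(s) ⇌ 2 Bi³⁺(aq) + 3 S²⁻(aq)
With molar solubility s: [Bi³⁺] = 2s, [S²⁻] = 3s.
Ksp = [Bi³⁺]^2[S²⁻]^3 = (2s)^2 · (3s)^3 = 108s^5
108s^5 = 1.16×10⁻⁹⁷  ⇒  s^5 = 1.07×10⁻⁹⁹
s = (1.07×10⁻⁹⁹)^(1/5) = 1.61×10⁻²⁰ M

1.61×10⁻²⁰ M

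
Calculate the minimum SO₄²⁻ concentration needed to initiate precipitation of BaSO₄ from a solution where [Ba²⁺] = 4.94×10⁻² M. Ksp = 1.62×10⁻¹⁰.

Precipitation of each salt begins when its ion product equals Ksp.
BaSO₄(s) ⇌ Ba²⁺(aq) + SO₄²⁻(aq)
Ksp = [Ba²⁺][SO₄²⁻] = [SO₄²⁻](4.94×10⁻²)
[SO₄²⁻] = 1.62×10⁻¹⁰ / (4.94×10⁻²) = 3.28×10⁻⁹
[SO₄²⁻] = 3.28×10⁻⁹ M

3.28×10⁻⁹ M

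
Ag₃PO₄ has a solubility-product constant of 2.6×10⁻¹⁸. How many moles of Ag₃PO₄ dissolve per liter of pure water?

1.8×10⁻⁵ M

Ag₃PO₄(s) ⇌ 3 Ag⁺(aq) + PO₄³⁻(aq)
If s mol/L of Ag₃PO₄ dissolves, [Ag⁺] = 3s and [PO₄³⁻] = s.
Ksp = [Ag⁺]^3[PO₄³⁻] = (3s)^3 · s = 27s^4
27s^4 = 2.6×10⁻¹⁸  ⇒  s^4 = 9.6×10⁻²⁰
s = (9.6×10⁻²⁰)^(1/4) = 1.8×10⁻⁵ M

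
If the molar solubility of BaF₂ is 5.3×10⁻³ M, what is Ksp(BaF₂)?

Ksp = 6.0×10⁻⁷

BaF₂(s) ⇌ Ba²⁺(aq) + 2 F⁻(aq)
Call the molar solubility s, so that [Ba²⁺] = s and [F⁻] = 2s.
Ksp = [Ba²⁺][F⁻]^2 = s · (2s)^2 = 4s^3
Ksp = 4 × (5.3×10⁻³)^3 = 6.0×10⁻⁷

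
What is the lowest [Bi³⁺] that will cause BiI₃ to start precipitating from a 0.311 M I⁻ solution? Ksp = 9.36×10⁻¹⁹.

The threshold for precipitation is Q = Ksp.
BiI₃(s) ⇌ Bi³⁺(aq) + 3 I⁻(aq)
Ksp = [Bi³⁺][I⁻]^3 = [Bi³⁺](0.311)^3
[Bi³⁺] = 9.36×10⁻¹⁹ / (0.311)^3 = 3.11×10⁻¹⁷
[Bi³⁺] = 3.11×10⁻¹⁷ M

3.11×10⁻¹⁷ M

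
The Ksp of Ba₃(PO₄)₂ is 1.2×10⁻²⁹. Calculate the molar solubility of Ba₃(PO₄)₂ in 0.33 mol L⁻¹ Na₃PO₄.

Ba₃(PO₄)₂(s) ⇌ 3 Ba²⁺(aq) + 2 PO₄³⁻(aq)
The solution already contains PO₄³⁻ at 0.33 mol L⁻¹. Let s be the molar solubility of Ba₃(PO₄)₂.
[PO₄³⁻] ≈ 0.33 mol L⁻¹ (common ion dominates); [Ba²⁺] = 3s.
Ksp = [Ba²⁺]^3[PO₄³⁻]^2 = (3s)^3(0.33)^2
(3s)^3 = 1.2×10⁻²⁹ / (0.33)^2 = 1.1×10⁻²⁸
s = 1.6×10⁻¹⁰ mol L⁻¹

1.6×10⁻¹⁰ M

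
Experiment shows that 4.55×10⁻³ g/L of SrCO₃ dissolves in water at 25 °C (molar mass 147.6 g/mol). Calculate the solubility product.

Ksp = 9.50×10⁻¹⁰

Molar solubility s = (4.55×10⁻³ g/L) / (147.6 g/mol) = 3.0827×10⁻⁵ mol/L
SrCO₃(s) ⇌ Sr²⁺(aq) + CO₃²⁻(aq)
With molar solubility s: [Sr²⁺] = s, [CO₃²⁻] = s.
Ksp = [Sr²⁺][CO₃²⁻] = s · s = s^2
Ksp = (3.0827×10⁻⁵)^2 = 9.50×10⁻¹⁰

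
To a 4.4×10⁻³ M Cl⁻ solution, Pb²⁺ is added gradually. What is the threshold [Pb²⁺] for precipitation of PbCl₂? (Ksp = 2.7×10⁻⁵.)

Precipitation of each salt begins when its ion product equals Ksp.
PbCl₂(s) ⇌ Pb²⁺(aq) + 2 Cl⁻(aq)
Ksp = [Pb²⁺][Cl⁻]^2 = [Pb²⁺](4.4×10⁻³)^2
[Pb²⁺] = 2.7×10⁻⁵ / (4.4×10⁻³)^2 = 1.4
[Pb²⁺] = 1.4 M

1.4 M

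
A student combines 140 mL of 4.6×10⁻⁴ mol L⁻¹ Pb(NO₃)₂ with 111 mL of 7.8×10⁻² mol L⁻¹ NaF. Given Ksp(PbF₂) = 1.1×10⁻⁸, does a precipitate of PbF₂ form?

Yes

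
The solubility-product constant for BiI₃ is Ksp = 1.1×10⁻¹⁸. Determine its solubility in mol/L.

BiI₃(s) ⇌ Bi³⁺(aq) + 3 I⁻(aq)
With molar solubility s: [Bi³⁺] = s, [I⁻] = 3s.
Ksp = [Bi³⁺][I⁻]^3 = s · (3s)^3 = 27s^4
27s^4 = 1.1×10⁻¹⁸  ⇒  s^4 = 4.1×10⁻²⁰
Taking the 4th root, s = 1.4×10⁻⁵ mol L⁻¹.

1.4×10⁻⁵ M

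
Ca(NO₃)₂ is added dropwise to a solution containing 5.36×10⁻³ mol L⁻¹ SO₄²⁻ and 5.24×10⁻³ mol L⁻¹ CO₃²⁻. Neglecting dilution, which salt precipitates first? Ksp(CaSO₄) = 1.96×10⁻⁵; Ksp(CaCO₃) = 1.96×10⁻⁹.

CaCO₃

Precipitation begins when Q = Ksp.
For CaSO₄: [Ca²⁺] = (Ksp/[SO₄²⁻]) = 3.66×10⁻³ mol L⁻¹
For CaCO₃: [Ca²⁺] = (Ksp/[CO₃²⁻]) = 3.74×10⁻⁷ mol L⁻¹
Since CaCO₃ needs less Ca²⁺ to reach saturation, it precipitates first.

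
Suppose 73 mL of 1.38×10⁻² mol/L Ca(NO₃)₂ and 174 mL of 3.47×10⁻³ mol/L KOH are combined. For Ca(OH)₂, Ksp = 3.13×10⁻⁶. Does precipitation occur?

No

The combined volume is 247 mL.
[Ca²⁺] = (1.38×10⁻²)(73)/247 = 4.08×10⁻³ mol/L
[OH⁻] = (3.47×10⁻³)(174)/247 = 2.44×10⁻³ mol/L
Q = [Ca²⁺][OH⁻]^2 = 2.44×10⁻⁸
Since Q (2.44×10⁻⁸) is less than Ksp (3.13×10⁻⁶), no Ca(OH)₂ precipitates.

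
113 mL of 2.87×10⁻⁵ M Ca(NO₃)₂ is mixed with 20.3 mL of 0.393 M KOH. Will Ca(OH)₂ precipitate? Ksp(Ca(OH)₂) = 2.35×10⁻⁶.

No

The combined volume is 133.3 mL.
[Ca²⁺] = (2.87×10⁻⁵)(113)/133.3 = 2.43×10⁻⁵ M
[OH⁻] = (0.393)(20.3)/133.3 = 5.98×10⁻² M
Q = [Ca²⁺][OH⁻]^2 = 8.71×10⁻⁸
Q < Ksp (8.71×10⁻⁸ vs 2.35×10⁻⁶); the solution remains unsaturated and no precipitate forms.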